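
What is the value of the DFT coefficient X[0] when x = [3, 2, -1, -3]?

X[0] = Σ(n=0 to 3) x[n] · ω_4^0 = Σ x[n]
= (3) + (2) + (-1) + (-3)

X[0] = 1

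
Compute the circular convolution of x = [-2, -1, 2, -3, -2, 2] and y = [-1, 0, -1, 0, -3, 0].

(x ⊛ y)[n] = Σ(m=0 to 5) x[m] · y[(n-m) mod 6]

Computing each output sample:
(x ⊛ y)[0] = -2
(x ⊛ y)[1] = 8
(x ⊛ y)[2] = 6
(x ⊛ y)[3] = -2
(x ⊛ y)[4] = 6
(x ⊛ y)[5] = 4

x ⊛ y = [-2, 8, 6, -2, 6, 4]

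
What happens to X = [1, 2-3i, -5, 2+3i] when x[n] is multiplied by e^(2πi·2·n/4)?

Modulation property: DFT(ω_4^(-2n)·x[n]) = X[(k-2) mod 4], so circularly shift X by 2 positions.

X[k-2] = [-5, 2+3i, 1, 2-3i]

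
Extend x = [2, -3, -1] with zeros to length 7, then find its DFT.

Original 3-point DFT: [-2, 4.0000+1.7321i, 4.0000-1.7321i]
Zero-padded 7-point DFT provides frequency interpolation.

DFT_7([x, 0, ...]) = [-2, 0.3521+3.3204i, 3.5685+2.4909i, 4.0794+0.5198i, 4.0794-0.5198i, 3.5685-2.4909i, 0.3521-3.3204i]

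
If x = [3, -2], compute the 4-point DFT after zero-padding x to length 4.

Original 2-point DFT: [1, 5]
Zero-padded 4-point DFT provides frequency interpolation.

DFT_4([x, 0, ...]) = [1, 3+2i, 5, 3-2i]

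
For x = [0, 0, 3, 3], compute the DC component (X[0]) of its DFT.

X[0] = Σ(n=0 to 3) x[n] · ω_4^0 = Σ x[n]
= (0) + (0) + (3) + (3)

X[0] = 6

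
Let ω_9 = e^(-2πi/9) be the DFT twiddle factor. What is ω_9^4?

ω_9^4 = e^(-2πi·4/9)
= cos(-2π·4/9) + i·sin(-2π·4/9)
= cos(-8π/9) + i·sin(-8π/9)

ω_9^4 = cos(-8π/9) + i·sin(-8π/9) = -0.9397-0.3420i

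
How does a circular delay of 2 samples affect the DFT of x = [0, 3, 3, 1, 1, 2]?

Time shift by 2: X_shifted[k] = ω_6^(2k) · X[k]
Shifted x = [1, 2, 0, 3, 3, 1]

DFT(x[n-2]) = [10, -2.0000+1.7321i, 1.0000-3.4641i, -2, 1.0000+3.4641i, -2.0000-1.7321i]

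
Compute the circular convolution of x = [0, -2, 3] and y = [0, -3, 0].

(x ⊛ y)[n] = Σ(m=0 to 2) x[m] · y[(n-m) mod 3]

Computing each output sample:
(x ⊛ y)[0] = -9
(x ⊛ y)[1] = 0
(x ⊛ y)[2] = 6

x ⊛ y = [-9, 0, 6]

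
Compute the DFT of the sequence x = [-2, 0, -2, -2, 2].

X[k] = Σ(n=0 to 4) x[n] · ω_5^(nk)
where ω_5 = e^(-2πi/5)

Computing each X[k]:
X[0] = -4
X[1] = 1.8541+1.9021i
X[2] = -4.8541+1.1756i
X[3] = -4.8541-1.1756i
X[4] = 1.8541-1.9021i

X = [-4, 1.8541+1.9021i, -4.8541+1.1756i, -4.8541-1.1756i, 1.8541-1.9021i]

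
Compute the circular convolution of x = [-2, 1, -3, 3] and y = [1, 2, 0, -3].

(x ⊛ y)[n] = Σ(m=0 to 3) x[m] · y[(n-m) mod 4]

Computing each output sample:
(x ⊛ y)[0] = 1
(x ⊛ y)[1] = 6
(x ⊛ y)[2] = -10
(x ⊛ y)[3] = 3

x ⊛ y = [1, 6, -10, 3]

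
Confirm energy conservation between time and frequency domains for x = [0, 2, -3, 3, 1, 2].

Time domain:
Σ|x[n]|² = |0|² + |2|² + |-3|² + |3|² + |1|² + |2|² = 27.0000

Frequency domain:
(1/6)Σ|X[k]|² = (1/6)(|5|² + |3.4641i|² + |2.0000-3.4641i|² + |-9|² + |2.0000+3.4641i|² + |-3.4641i|²) = (1/6)·162.0000 = 27.0000

Both sides agree, confirming Parseval's theorem.

Σ|x[n]|² = (1/N)Σ|X[k]|² = 27.0000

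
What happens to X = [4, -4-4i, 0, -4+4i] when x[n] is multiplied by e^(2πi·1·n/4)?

Modulation property: DFT(ω_4^(-1n)·x[n]) = X[(k-1) mod 4], so circularly shift X by 1 positions.

X[k-1] = [-4+4i, 4, -4-4i, 0]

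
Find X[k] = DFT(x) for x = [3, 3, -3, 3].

X[k] = Σ(n=0 to 3) x[n] · ω_4^(nk)
where ω_4 = e^(-2πi/4)

Computing each X[k]:
X[0] = 6
X[1] = 6
X[2] = -6
X[3] = 6

X = [6, 6, -6, 6]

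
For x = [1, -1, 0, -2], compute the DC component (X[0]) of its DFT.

X[0] = Σ(n=0 to 3) x[n] · ω_4^0 = Σ x[n]
= (1) + (-1) + (0) + (-2)

X[0] = -2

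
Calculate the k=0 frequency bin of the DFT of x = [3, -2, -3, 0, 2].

X[0] = Σ(n=0 to 4) x[n] · ω_5^0 = Σ x[n]
= (3) + (-2) + (-3) + (0) + (2)

X[0] = 0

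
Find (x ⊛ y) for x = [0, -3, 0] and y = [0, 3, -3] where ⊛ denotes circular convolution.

(x ⊛ y)[n] = Σ(m=0 to 2) x[m] · y[(n-m) mod 3]

Computing each output sample:
(x ⊛ y)[0] = 9
(x ⊛ y)[1] = 0
(x ⊛ y)[2] = -9

x ⊛ y = [9, 0, -9]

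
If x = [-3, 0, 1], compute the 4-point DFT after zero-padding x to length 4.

Original 3-point DFT: [-2, -3.5000+0.8660i, -3.5000-0.8660i]
Zero-padded 4-point DFT provides frequency interpolation.

DFT_4([x, 0, ...]) = [-2, -4, -2, -4]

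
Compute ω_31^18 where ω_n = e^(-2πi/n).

ω_31^18 = e^(-2πi·18/31)
= cos(-2π·18/31) + i·sin(-2π·18/31)
= cos(-36π/31) + i·sin(-36π/31)

ω_31^18 = cos(-36π/31) + i·sin(-36π/31) = -0.8743+0.4853i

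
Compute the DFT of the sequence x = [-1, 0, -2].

X[k] = Σ(n=0 to 2) x[n] · ω_3^(nk)
where ω_3 = e^(-2πi/3)

Computing each X[k]:
X[0] = -3
X[1] = -1.7321i
X[2] = 1.7321i

X = [-3, -1.7321i, 1.7321i]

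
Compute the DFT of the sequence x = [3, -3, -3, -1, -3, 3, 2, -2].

X[k] = Σ(n=0 to 7) x[n] · ω_8^(nk)
where ω_8 = e^(-2πi/8)

Computing each X[k]:
X[0] = -4
X[1] = 1.0503+8.5355i
X[2] = 1-3i
X[3] = 10.9497-1.4645i
X[4] = 2
X[5] = 10.9497+1.4645i
X[6] = 1+3i
X[7] = 1.0503-8.5355i

X = [-4, 1.0503+8.5355i, 1-3i, 10.9497-1.4645i, 2, 10.9497+1.4645i, 1+3i, 1.0503-8.5355i]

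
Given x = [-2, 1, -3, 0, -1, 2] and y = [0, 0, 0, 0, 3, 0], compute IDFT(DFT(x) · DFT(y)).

(x ⊛ y)[n] = Σ(m=0 to 5) x[m] · y[(n-m) mod 6]

Computing each output sample:
(x ⊛ y)[0] = -9
(x ⊛ y)[1] = 0
(x ⊛ y)[2] = -3
(x ⊛ y)[3] = 6
(x ⊛ y)[4] = -6
(x ⊛ y)[5] = 3

x ⊛ y = [-9, 0, -3, 6, -6, 3]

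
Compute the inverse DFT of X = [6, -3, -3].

x[n] = (1/3) Σ(k=0 to 2) X[k] · e^(2πikn/3)

Computing each x[n]:
x[0] = 0
x[1] = 3
x[2] = 3

x = [0, 3, 3]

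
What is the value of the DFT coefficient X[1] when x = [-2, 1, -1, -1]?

X[1] = Σ(n=0 to 3) x[n] · ω_4^(1n) where ω_4 = e^(-2πi/4)
= (-2)·ω_4^0 + (1)·ω_4^1 + (-1)·ω_4^2 + (-1)·ω_4^3

X[1] = -1-2i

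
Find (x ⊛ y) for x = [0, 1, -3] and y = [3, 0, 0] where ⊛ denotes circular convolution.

(x ⊛ y)[n] = Σ(m=0 to 2) x[m] · y[(n-m) mod 3]

Computing each output sample:
(x ⊛ y)[0] = 0
(x ⊛ y)[1] = 3
(x ⊛ y)[2] = -9

x ⊛ y = [0, 3, -9]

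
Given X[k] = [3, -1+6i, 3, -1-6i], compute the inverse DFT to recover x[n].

x[n] = (1/4) Σ(k=0 to 3) X[k] · e^(2πikn/4)

Computing each x[n]:
x[0] = 1
x[1] = -3
x[2] = 2
x[3] = 3

x = [1, -3, 2, 3]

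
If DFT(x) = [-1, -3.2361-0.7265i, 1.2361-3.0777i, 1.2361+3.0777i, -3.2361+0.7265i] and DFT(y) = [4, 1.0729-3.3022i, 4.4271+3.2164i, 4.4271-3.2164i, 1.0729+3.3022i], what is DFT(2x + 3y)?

By linearity: DFT(2x + 3y) = 2·DFT(x) + 3·DFT(y)
= 2·[-1, -3.2361-0.7265i, 1.2361-3.0777i, 1.2361+3.0777i, -3.2361+0.7265i] + 3·[4, 1.0729-3.3022i, 4.4271+3.2164i, 4.4271-3.2164i, 1.0729+3.3022i]

Computing element-wise:
Z[0] = 2·(-1) + 3·(4) = 10
Z[1] = 2·(-3.2361-0.7265i) + 3·(1.0729-3.3022i) = -3.2535-11.3596i
Z[2] = 2·(1.2361-3.0777i) + 3·(4.4271+3.2164i) = 15.7535+3.4938i
Z[3] = 2·(1.2361+3.0777i) + 3·(4.4271-3.2164i) = 15.7535-3.4938i
Z[4] = 2·(-3.2361+0.7265i) + 3·(1.0729+3.3022i) = -3.2535+11.3596i

DFT(2x + 3y) = 2·X + 3·Y = [10, -3.2535-11.3596i, 15.7535+3.4938i, 15.7535-3.4938i, -3.2535+11.3596i]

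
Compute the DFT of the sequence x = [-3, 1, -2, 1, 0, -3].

X[k] = Σ(n=0 to 5) x[n] · ω_6^(nk)
where ω_6 = e^(-2πi/6)

Computing each X[k]:
X[0] = -6
X[1] = -4.0000-1.7321i
X[2] = -5.1962i
X[3] = -4
X[4] = 5.1962i
X[5] = -4.0000+1.7321i

X = [-6, -4.0000-1.7321i, -5.1962i, -4, 5.1962i, -4.0000+1.7321i]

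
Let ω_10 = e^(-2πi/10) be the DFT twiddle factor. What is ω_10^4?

ω_10^4 = e^(-2πi·4/10)
= cos(-2π·4/10) + i·sin(-2π·4/10)
= cos(-8π/10) + i·sin(-8π/10)

ω_10^4 = cos(-8π/10) + i·sin(-8π/10) = -0.8090-0.5878i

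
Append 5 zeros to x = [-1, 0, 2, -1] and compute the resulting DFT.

Original 4-point DFT: [0, -3-1i, 2, -3+1i]
Zero-padded 9-point DFT provides frequency interpolation.

DFT_9([x, 0, ...]) = [0, -0.1527-1.1036i, -2.3794-1.5501i, -3.0000+1.7321i, 1.0321+2.1516i, 1.0321-2.1516i, -3.0000-1.7321i, -2.3794+1.5501i, -0.1527+1.1036i]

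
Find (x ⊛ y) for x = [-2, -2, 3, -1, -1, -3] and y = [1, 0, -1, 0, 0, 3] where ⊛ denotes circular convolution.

(x ⊛ y)[n] = Σ(m=0 to 5) x[m] · y[(n-m) mod 6]

Computing each output sample:
(x ⊛ y)[0] = -7
(x ⊛ y)[1] = 10
(x ⊛ y)[2] = 2
(x ⊛ y)[3] = -2
(x ⊛ y)[4] = -13
(x ⊛ y)[5] = -8

x ⊛ y = [-7, 10, 2, -2, -13, -8]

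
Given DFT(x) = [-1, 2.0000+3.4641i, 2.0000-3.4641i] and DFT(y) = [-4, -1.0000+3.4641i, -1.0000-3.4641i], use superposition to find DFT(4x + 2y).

By linearity: DFT(4x + 2y) = 4·DFT(x) + 2·DFT(y)
= 4·[-1, 2.0000+3.4641i, 2.0000-3.4641i] + 2·[-4, -1.0000+3.4641i, -1.0000-3.4641i]

Computing element-wise:
Z[0] = 4·(-1) + 2·(-4) = -12
Z[1] = 4·(2.0000+3.4641i) + 2·(-1.0000+3.4641i) = 6.0000+20.7846i
Z[2] = 4·(2.0000-3.4641i) + 2·(-1.0000-3.4641i) = 6.0000-20.7846i

DFT(4x + 2y) = 4·X + 2·Y = [-12, 6.0000+20.7846i, 6.0000-20.7846i]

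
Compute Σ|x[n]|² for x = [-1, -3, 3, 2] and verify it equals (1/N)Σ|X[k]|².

Time domain:
Σ|x[n]|² = |-1|² + |-3|² + |3|² + |2|² = 23.0000

Frequency domain:
(1/4)Σ|X[k]|² = (1/4)(|1|² + |-4+5i|² + |3|² + |-4-5i|²) = (1/4)·92.0000 = 23.0000

Both sides agree, confirming Parseval's theorem.

Σ|x[n]|² = (1/N)Σ|X[k]|² = 23.0000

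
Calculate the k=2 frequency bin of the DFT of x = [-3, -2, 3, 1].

X[2] = Σ(n=0 to 3) x[n] · ω_4^(2n) where ω_4 = e^(-2πi/4)
= (-3)·ω_4^0 + (-2)·ω_4^2 + (3)·ω_4^4 + (1)·ω_4^6

X[2] = 1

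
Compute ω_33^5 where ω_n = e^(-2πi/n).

ω_33^5 = e^(-2πi·5/33)
= cos(-2π·5/33) + i·sin(-2π·5/33)
= cos(-10π/33) + i·sin(-10π/33)

ω_33^5 = cos(-10π/33) + i·sin(-10π/33) = 0.5801-0.8146i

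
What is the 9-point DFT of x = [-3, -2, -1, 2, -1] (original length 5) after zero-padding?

Original 5-point DFT: [-5, -4.7361+2.7144i, -0.2639-2.2654i, -0.2639+2.2654i, -4.7361-2.7144i]
Zero-padded 9-point DFT provides frequency interpolation.

DFT_9([x, 0, ...]) = [-5, -4.7660+0.8804i, -4.1736+3.4009i, 1.0000+1.7321i, -3.0603-2.6756i, -3.0603+2.6756i, 1.0000-1.7321i, -4.1736-3.4009i, -4.7660-0.8804i]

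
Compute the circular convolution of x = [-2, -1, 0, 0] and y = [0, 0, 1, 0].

(x ⊛ y)[n] = Σ(m=0 to 3) x[m] · y[(n-m) mod 4]

Computing each output sample:
(x ⊛ y)[0] = 0
(x ⊛ y)[1] = 0
(x ⊛ y)[2] = -2
(x ⊛ y)[3] = -1

x ⊛ y = [0, 0, -2, -1]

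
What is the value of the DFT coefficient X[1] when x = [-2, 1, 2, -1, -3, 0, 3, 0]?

X[1] = Σ(n=0 to 7) x[n] · ω_8^(1n) where ω_8 = e^(-2πi/8)
= (-2)·ω_8^0 + (1)·ω_8^1 + (2)·ω_8^2 + (-1)·ω_8^3 + (-3)·ω_8^4 + (0)·ω_8^5 + (3)·ω_8^6 + (0)·ω_8^7

X[1] = 2.4142+1.0000i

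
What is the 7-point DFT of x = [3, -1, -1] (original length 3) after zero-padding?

Original 3-point DFT: [1, 4, 4]
Zero-padded 7-point DFT provides frequency interpolation.

DFT_7([x, 0, ...]) = [1, 2.5990+1.7568i, 4.1235+0.5410i, 3.2775-0.3479i, 3.2775+0.3479i, 4.1235-0.5410i, 2.5990-1.7568i]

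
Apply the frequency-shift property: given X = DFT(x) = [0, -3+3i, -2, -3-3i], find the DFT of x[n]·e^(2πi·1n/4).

Modulation property: DFT(ω_4^(-1n)·x[n]) = X[(k-1) mod 4], so circularly shift X by 1 positions.

X[k-1] = [-3-3i, 0, -3+3i, -2]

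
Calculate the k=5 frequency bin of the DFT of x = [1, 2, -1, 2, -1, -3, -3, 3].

X[5] = Σ(n=0 to 7) x[n] · ω_8^(5n) where ω_8 = e^(-2πi/8)
= (1)·ω_8^0 + (2)·ω_8^5 + (-1)·ω_8^10 + (2)·ω_8^15 + (-1)·ω_8^20 + (-3)·ω_8^25 + (-3)·ω_8^30 + (3)·ω_8^35

X[5] = -2.2426+0.8284i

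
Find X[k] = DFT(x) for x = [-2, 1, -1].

X[k] = Σ(n=0 to 2) x[n] · ω_3^(nk)
where ω_3 = e^(-2πi/3)

Computing each X[k]:
X[0] = -2
X[1] = -2.0000-1.7321i
X[2] = -2.0000+1.7321i

X = [-2, -2.0000-1.7321i, -2.0000+1.7321i]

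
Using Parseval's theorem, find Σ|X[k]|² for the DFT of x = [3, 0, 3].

Parseval: Σ|x[n]|² = (1/N)Σ|X[k]|², so Σ|X[k]|² = N·Σ|x[n]|² = 3·18.0000

Σ|X[k]|² = N·Σ|x[n]|² = 3·18.0000 = 54.0000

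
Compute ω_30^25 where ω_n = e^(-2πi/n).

ω_30^25 = e^(-2πi·25/30)
= cos(-2π·25/30) + i·sin(-2π·25/30)
= cos(-50π/30) + i·sin(-50π/30)

ω_30^25 = cos(-50π/30) + i·sin(-50π/30) = 0.5000+0.8660i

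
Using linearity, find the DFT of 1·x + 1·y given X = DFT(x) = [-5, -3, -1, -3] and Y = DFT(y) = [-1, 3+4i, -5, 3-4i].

By linearity: DFT(1x + 1y) = 1·DFT(x) + 1·DFT(y)
= 1·[-5, -3, -1, -3] + 1·[-1, 3+4i, -5, 3-4i]

Computing element-wise:
Z[0] = 1·(-5) + 1·(-1) = -6
Z[1] = 1·(-3) + 1·(3+4i) = 4i
Z[2] = 1·(-1) + 1·(-5) = -6
Z[3] = 1·(-3) + 1·(3-4i) = -4i

DFT(1x + 1y) = 1·X + 1·Y = [-6, 4i, -6, -4i]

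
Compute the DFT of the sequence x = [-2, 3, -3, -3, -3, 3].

X[k] = Σ(n=0 to 5) x[n] · ω_6^(nk)
where ω_6 = e^(-2πi/6)

Computing each X[k]:
X[0] = -5
X[1] = 7
X[2] = -5
X[3] = -11
X[4] = -5
X[5] = 7

X = [-5, 7, -5, -11, -5, 7]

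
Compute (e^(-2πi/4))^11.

Since ω_4^4 = 1, powers reduce modulo 4.
11 mod 4 = 3
So ω_4^11 = ω_4^3 = e^(-2πi·3/4)

ω_4^11 = ω_4^3 = 1i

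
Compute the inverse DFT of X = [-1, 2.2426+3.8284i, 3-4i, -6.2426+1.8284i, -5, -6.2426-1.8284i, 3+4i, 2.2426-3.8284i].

x[n] = (1/8) Σ(k=0 to 7) X[k] · e^(2πikn/8)

Computing each x[n]:
x[0] = -1
x[1] = 2
x[2] = -2
x[3] = -3
x[4] = 1
x[5] = 1
x[6] = -1
x[7] = 2

x = [-1, 2, -2, -3, 1, 1, -1, 2]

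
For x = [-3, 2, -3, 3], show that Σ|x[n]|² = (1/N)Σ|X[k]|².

Time domain:
Σ|x[n]|² = |-3|² + |2|² + |-3|² + |3|² = 31.0000

Frequency domain:
(1/4)Σ|X[k]|² = (1/4)(|-1|² + |1i|² + |-11|² + |-1i|²) = (1/4)·124.0000 = 31.0000

Both sides agree, confirming Parseval's theorem.

Σ|x[n]|² = (1/N)Σ|X[k]|² = 31.0000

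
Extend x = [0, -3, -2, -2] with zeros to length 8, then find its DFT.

Original 4-point DFT: [-7, 2+1i, 3, 2-1i]
Zero-padded 8-point DFT provides frequency interpolation.

DFT_8([x, 0, ...]) = [-7, -0.7071+5.5355i, 2+1i, 0.7071+1.5355i, 3, 0.7071-1.5355i, 2-1i, -0.7071-5.5355i]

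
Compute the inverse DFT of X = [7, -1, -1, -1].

x[n] = (1/4) Σ(k=0 to 3) X[k] · e^(2πikn/4)

Computing each x[n]:
x[0] = 1
x[1] = 2
x[2] = 2
x[3] = 2

x = [1, 2, 2, 2]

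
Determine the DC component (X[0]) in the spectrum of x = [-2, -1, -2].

X[0] = Σ(n=0 to 2) x[n] · ω_3^0 = Σ x[n]
= (-2) + (-1) + (-2)

X[0] = -5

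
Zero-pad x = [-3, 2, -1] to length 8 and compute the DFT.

Original 3-point DFT: [-2, -3.5000-2.5981i, -3.5000+2.5981i]
Zero-padded 8-point DFT provides frequency interpolation.

DFT_8([x, 0, ...]) = [-2, -1.5858-0.4142i, -2-2i, -4.4142-2.4142i, -6, -4.4142+2.4142i, -2+2i, -1.5858+0.4142i]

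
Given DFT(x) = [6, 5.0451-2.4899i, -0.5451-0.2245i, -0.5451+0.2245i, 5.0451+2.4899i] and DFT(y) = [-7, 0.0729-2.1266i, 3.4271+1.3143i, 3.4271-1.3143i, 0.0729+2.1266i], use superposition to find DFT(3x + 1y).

By linearity: DFT(3x + 1y) = 3·DFT(x) + 1·DFT(y)
= 3·[6, 5.0451-2.4899i, -0.5451-0.2245i, -0.5451+0.2245i, 5.0451+2.4899i] + 1·[-7, 0.0729-2.1266i, 3.4271+1.3143i, 3.4271-1.3143i, 0.0729+2.1266i]

Computing element-wise:
Z[0] = 3·(6) + 1·(-7) = 11
Z[1] = 3·(5.0451-2.4899i) + 1·(0.0729-2.1266i) = 15.2082-9.5963i
Z[2] = 3·(-0.5451-0.2245i) + 1·(3.4271+1.3143i) = 1.7918+0.6408i
Z[3] = 3·(-0.5451+0.2245i) + 1·(3.4271-1.3143i) = 1.7918-0.6408i
Z[4] = 3·(5.0451+2.4899i) + 1·(0.0729+2.1266i) = 15.2082+9.5963i

DFT(3x + 1y) = 3·X + 1·Y = [11, 15.2082-9.5963i, 1.7918+0.6408i, 1.7918-0.6408i, 15.2082+9.5963i]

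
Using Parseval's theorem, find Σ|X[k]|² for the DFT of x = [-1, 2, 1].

Parseval: Σ|x[n]|² = (1/N)Σ|X[k]|², so Σ|X[k]|² = N·Σ|x[n]|² = 3·6.0000

Σ|X[k]|² = N·Σ|x[n]|² = 3·6.0000 = 18.0000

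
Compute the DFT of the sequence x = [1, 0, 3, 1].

X[k] = Σ(n=0 to 3) x[n] · ω_4^(nk)
where ω_4 = e^(-2πi/4)

Computing each X[k]:
X[0] = 5
X[1] = -2+1i
X[2] = 3
X[3] = -2-1i

X = [5, -2+1i, 3, -2-1i]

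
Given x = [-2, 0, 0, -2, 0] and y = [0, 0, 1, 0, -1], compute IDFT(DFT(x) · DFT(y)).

(x ⊛ y)[n] = Σ(m=0 to 4) x[m] · y[(n-m) mod 5]

Computing each output sample:
(x ⊛ y)[0] = -2
(x ⊛ y)[1] = 0
(x ⊛ y)[2] = 0
(x ⊛ y)[3] = 0
(x ⊛ y)[4] = 2

x ⊛ y = [-2, 0, 0, 0, 2]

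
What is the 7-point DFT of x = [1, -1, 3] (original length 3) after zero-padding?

Original 3-point DFT: [3, 3.4641i, -3.4641i]
Zero-padded 7-point DFT provides frequency interpolation.

DFT_7([x, 0, ...]) = [3, -0.2911-2.1430i, -1.4804+2.2766i, 3.7714+2.7794i, 3.7714-2.7794i, -1.4804-2.2766i, -0.2911+2.1430i]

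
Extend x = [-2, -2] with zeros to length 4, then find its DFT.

Original 2-point DFT: [-4, 0]
Zero-padded 4-point DFT provides frequency interpolation.

DFT_4([x, 0, ...]) = [-4, -2+2i, 0, -2-2i]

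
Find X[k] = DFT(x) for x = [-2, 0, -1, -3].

X[k] = Σ(n=0 to 3) x[n] · ω_4^(nk)
where ω_4 = e^(-2πi/4)

Computing each X[k]:
X[0] = -6
X[1] = -1-3i
X[2] = 0
X[3] = -1+3i

X = [-6, -1-3i, 0, -1+3i]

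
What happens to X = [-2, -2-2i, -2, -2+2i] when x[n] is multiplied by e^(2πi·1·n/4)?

Modulation property: DFT(ω_4^(-1n)·x[n]) = X[(k-1) mod 4], so circularly shift X by 1 positions.

X[k-1] = [-2+2i, -2, -2-2i, -2]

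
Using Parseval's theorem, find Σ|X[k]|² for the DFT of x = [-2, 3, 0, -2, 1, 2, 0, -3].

Parseval: Σ|x[n]|² = (1/N)Σ|X[k]|², so Σ|X[k]|² = N·Σ|x[n]|² = 8·31.0000

Σ|X[k]|² = N·Σ|x[n]|² = 8·31.0000 = 248.0000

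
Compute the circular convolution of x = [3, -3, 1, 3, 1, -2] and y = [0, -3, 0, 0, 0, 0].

(x ⊛ y)[n] = Σ(m=0 to 5) x[m] · y[(n-m) mod 6]

Computing each output sample:
(x ⊛ y)[0] = 6
(x ⊛ y)[1] = -9
(x ⊛ y)[2] = 9
(x ⊛ y)[3] = -3
(x ⊛ y)[4] = -9
(x ⊛ y)[5] = -3

x ⊛ y = [6, -9, 9, -3, -9, -3]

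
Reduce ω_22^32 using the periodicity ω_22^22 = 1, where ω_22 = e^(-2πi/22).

Since ω_22^22 = 1, powers reduce modulo 22.
32 mod 22 = 10
So ω_22^32 = ω_22^10 = e^(-2πi·10/22)

ω_22^32 = ω_22^10 = -0.9595-0.2817i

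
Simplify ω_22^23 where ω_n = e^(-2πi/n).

Since ω_22^22 = 1, powers reduce modulo 22.
23 mod 22 = 1
So ω_22^23 = ω_22^1 = e^(-2πi·1/22)

ω_22^23 = ω_22^1 = 0.9595-0.2817i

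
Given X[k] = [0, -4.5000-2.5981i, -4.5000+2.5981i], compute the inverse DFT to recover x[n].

x[n] = (1/3) Σ(k=0 to 2) X[k] · e^(2πikn/3)

Computing each x[n]:
x[0] = -3
x[1] = 3
x[2] = 0

x = [-3, 3, 0]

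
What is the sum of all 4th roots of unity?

Sum of all nth roots of unity equals 0 for n > 1 (geometric series with r ≠ 1).

0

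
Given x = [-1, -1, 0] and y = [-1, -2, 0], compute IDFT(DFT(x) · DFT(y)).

(x ⊛ y)[n] = Σ(m=0 to 2) x[m] · y[(n-m) mod 3]

Computing each output sample:
(x ⊛ y)[0] = 1
(x ⊛ y)[1] = 3
(x ⊛ y)[2] = 2

x ⊛ y = [1, 3, 2]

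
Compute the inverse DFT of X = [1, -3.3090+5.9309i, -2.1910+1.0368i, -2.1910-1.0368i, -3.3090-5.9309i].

x[n] = (1/5) Σ(k=0 to 4) X[k] · e^(2πikn/5)

Computing each x[n]:
x[0] = -2
x[1] = -2
x[2] = 0
x[3] = 2
x[4] = 3

x = [-2, -2, 0, 2, 3]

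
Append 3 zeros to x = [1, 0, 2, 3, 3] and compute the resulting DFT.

Original 5-point DFT: [9, -2.1180+3.4410i, 0.1180+0.8123i, 0.1180-0.8123i, -2.1180-3.4410i]
Zero-padded 8-point DFT provides frequency interpolation.

DFT_8([x, 0, ...]) = [9, -4.1213-4.1213i, 2+3i, 0.1213-0.1213i, 3, 0.1213+0.1213i, 2-3i, -4.1213+4.1213i]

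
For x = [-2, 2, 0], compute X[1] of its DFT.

X[1] = Σ(n=0 to 2) x[n] · ω_3^(1n) where ω_3 = e^(-2πi/3)
= (-2)·ω_3^0 + (2)·ω_3^1 + (0)·ω_3^2

X[1] = -3.0000-1.7321i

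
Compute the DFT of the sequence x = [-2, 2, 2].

X[k] = Σ(n=0 to 2) x[n] · ω_3^(nk)
where ω_3 = e^(-2πi/3)

Computing each X[k]:
X[0] = 2
X[1] = -4
X[2] = -4

X = [2, -4, -4]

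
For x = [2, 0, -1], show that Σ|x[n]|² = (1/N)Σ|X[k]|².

Time domain:
Σ|x[n]|² = |2|² + |0|² + |-1|² = 5.0000

Frequency domain:
(1/3)Σ|X[k]|² = (1/3)(|1|² + |2.5000-0.8660i|² + |2.5000+0.8660i|²) = (1/3)·15.0000 = 5.0000

Both sides agree, confirming Parseval's theorem.

Σ|x[n]|² = (1/N)Σ|X[k]|² = 5.0000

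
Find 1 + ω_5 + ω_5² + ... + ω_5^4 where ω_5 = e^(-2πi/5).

Sum of all nth roots of unity equals 0 for n > 1 (geometric series with r ≠ 1).

0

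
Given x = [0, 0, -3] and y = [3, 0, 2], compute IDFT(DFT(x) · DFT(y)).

(x ⊛ y)[n] = Σ(m=0 to 2) x[m] · y[(n-m) mod 3]

Computing each output sample:
(x ⊛ y)[0] = 0
(x ⊛ y)[1] = -6
(x ⊛ y)[2] = -9

x ⊛ y = [0, -6, -9]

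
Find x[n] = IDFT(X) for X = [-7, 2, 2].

x[n] = (1/3) Σ(k=0 to 2) X[k] · e^(2πikn/3)

Computing each x[n]:
x[0] = -1
x[1] = -3
x[2] = -3

x = [-1, -3, -3]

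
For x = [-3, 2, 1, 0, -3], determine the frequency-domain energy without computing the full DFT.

Parseval: Σ|x[n]|² = (1/N)Σ|X[k]|², so Σ|X[k]|² = N·Σ|x[n]|² = 5·23.0000

Σ|X[k]|² = N·Σ|x[n]|² = 5·23.0000 = 115.0000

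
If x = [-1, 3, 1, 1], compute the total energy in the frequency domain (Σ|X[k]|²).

Parseval: Σ|x[n]|² = (1/N)Σ|X[k]|², so Σ|X[k]|² = N·Σ|x[n]|² = 4·12.0000

Σ|X[k]|² = N·Σ|x[n]|² = 4·12.0000 = 48.0000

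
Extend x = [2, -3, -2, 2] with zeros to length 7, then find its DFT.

Original 4-point DFT: [-1, 4+5i, 1, 4-5i]
Zero-padded 7-point DFT provides frequency interpolation.

DFT_7([x, 0, ...]) = [-1, -1.2274+3.4276i, 5.7165+3.6207i, 3.0109-2.2119i, 3.0109+2.2119i, 5.7165-3.6207i, -1.2274-3.4276i]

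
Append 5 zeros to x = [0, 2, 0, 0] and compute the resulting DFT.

Original 4-point DFT: [2, -2i, -2, 2i]
Zero-padded 9-point DFT provides frequency interpolation.

DFT_9([x, 0, ...]) = [2, 1.5321-1.2856i, 0.3473-1.9696i, -1.0000-1.7321i, -1.8794-0.6840i, -1.8794+0.6840i, -1.0000+1.7321i, 0.3473+1.9696i, 1.5321+1.2856i]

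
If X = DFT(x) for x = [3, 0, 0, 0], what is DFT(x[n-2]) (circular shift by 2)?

Time shift by 2: X_shifted[k] = ω_4^(2k) · X[k]
Shifted x = [0, 0, 3, 0]

DFT(x[n-2]) = [3, -3, 3, -3]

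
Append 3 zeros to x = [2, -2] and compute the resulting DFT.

Original 2-point DFT: [0, 4]
Zero-padded 5-point DFT provides frequency interpolation.

DFT_5([x, 0, ...]) = [0, 1.3820+1.9021i, 3.6180+1.1756i, 3.6180-1.1756i, 1.3820-1.9021i]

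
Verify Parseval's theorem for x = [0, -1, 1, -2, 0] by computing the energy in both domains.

Time domain:
Σ|x[n]|² = |0|² + |-1|² + |1|² + |-2|² + |0|² = 6.0000

Frequency domain:
(1/5)Σ|X[k]|² = (1/5)(|-2|² + |0.5000-0.8123i|² + |0.5000+3.4410i|² + |0.5000-3.4410i|² + |0.5000+0.8123i|²) = (1/5)·30.0000 = 6.0000

Both sides agree, confirming Parseval's theorem.

Σ|x[n]|² = (1/N)Σ|X[k]|² = 6.0000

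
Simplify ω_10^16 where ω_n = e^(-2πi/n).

Since ω_10^10 = 1, powers reduce modulo 10.
16 mod 10 = 6
So ω_10^16 = ω_10^6 = e^(-2πi·6/10)

ω_10^16 = ω_10^6 = -0.8090+0.5878i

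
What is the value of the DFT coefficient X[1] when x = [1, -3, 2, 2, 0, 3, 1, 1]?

X[1] = Σ(n=0 to 7) x[n] · ω_8^(1n) where ω_8 = e^(-2πi/8)
= (1)·ω_8^0 + (-3)·ω_8^1 + (2)·ω_8^2 + (2)·ω_8^3 + (0)·ω_8^4 + (3)·ω_8^5 + (1)·ω_8^6 + (1)·ω_8^7

X[1] = -3.9497+2.5355i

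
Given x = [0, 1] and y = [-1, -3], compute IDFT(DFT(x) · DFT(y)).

(x ⊛ y)[n] = Σ(m=0 to 1) x[m] · y[(n-m) mod 2]

Computing each output sample:
(x ⊛ y)[0] = -3
(x ⊛ y)[1] = -1

x ⊛ y = [-3, -1]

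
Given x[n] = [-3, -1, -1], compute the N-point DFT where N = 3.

X[k] = Σ(n=0 to 2) x[n] · ω_3^(nk)
where ω_3 = e^(-2πi/3)

Computing each X[k]:
X[0] = -5
X[1] = -2
X[2] = -2

X = [-5, -2, -2]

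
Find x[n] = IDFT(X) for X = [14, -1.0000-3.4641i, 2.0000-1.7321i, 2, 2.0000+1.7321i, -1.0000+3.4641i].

x[n] = (1/6) Σ(k=0 to 5) X[k] · e^(2πikn/6)

Computing each x[n]:
x[0] = 3
x[1] = 3
x[2] = 3
x[3] = 3
x[4] = 2
x[5] = 0

x = [3, 3, 3, 3, 2, 0]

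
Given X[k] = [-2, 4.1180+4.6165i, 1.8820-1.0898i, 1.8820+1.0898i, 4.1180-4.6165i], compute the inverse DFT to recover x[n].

x[n] = (1/5) Σ(k=0 to 4) X[k] · e^(2πikn/5)

Computing each x[n]:
x[0] = 2
x[1] = -2
x[2] = -3
x[3] = 0
x[4] = 1

x = [2, -2, -3, 0, 1]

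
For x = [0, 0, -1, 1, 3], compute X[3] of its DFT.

X[3] = Σ(n=0 to 4) x[n] · ω_5^(3n) where ω_5 = e^(-2πi/5)
= (0)·ω_5^0 + (0)·ω_5^3 + (-1)·ω_5^6 + (1)·ω_5^9 + (3)·ω_5^12

X[3] = -2.4271+0.1388i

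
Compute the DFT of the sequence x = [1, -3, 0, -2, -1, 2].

X[k] = Σ(n=0 to 5) x[n] · ω_6^(nk)
where ω_6 = e^(-2πi/6)

Computing each X[k]:
X[0] = -3
X[1] = 3.0000+3.4641i
X[2] = 5.1962i
X[3] = 3
X[4] = -5.1962i
X[5] = 3.0000-3.4641i

X = [-3, 3.0000+3.4641i, 5.1962i, 3, -5.1962i, 3.0000-3.4641i]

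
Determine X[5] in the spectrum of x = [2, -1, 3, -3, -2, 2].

X[5] = Σ(n=0 to 5) x[n] · ω_6^(5n) where ω_6 = e^(-2πi/6)
= (2)·ω_6^0 + (-1)·ω_6^5 + (3)·ω_6^10 + (-3)·ω_6^15 + (-2)·ω_6^20 + (2)·ω_6^25

X[5] = 5.0000+1.7321i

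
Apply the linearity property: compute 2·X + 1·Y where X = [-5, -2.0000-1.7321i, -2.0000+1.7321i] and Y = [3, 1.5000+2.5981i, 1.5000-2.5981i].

By linearity: DFT(2x + 1y) = 2·DFT(x) + 1·DFT(y)
= 2·[-5, -2.0000-1.7321i, -2.0000+1.7321i] + 1·[3, 1.5000+2.5981i, 1.5000-2.5981i]

Computing element-wise:
Z[0] = 2·(-5) + 1·(3) = -7
Z[1] = 2·(-2.0000-1.7321i) + 1·(1.5000+2.5981i) = -2.5000-0.8661i
Z[2] = 2·(-2.0000+1.7321i) + 1·(1.5000-2.5981i) = -2.5000+0.8661i

DFT(2x + 1y) = 2·X + 1·Y = [-7, -2.5000-0.8661i, -2.5000+0.8661i]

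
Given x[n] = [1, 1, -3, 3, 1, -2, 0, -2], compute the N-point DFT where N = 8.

X[k] = Σ(n=0 to 7) x[n] · ω_8^(nk)
where ω_8 = e^(-2πi/8)

Computing each X[k]:
X[0] = -1
X[1] = -1.4142-2.6569i
X[2] = 5+2i
X[3] = 1.4142-8.6569i
X[4] = -1
X[5] = 1.4142+8.6569i
X[6] = 5-2i
X[7] = -1.4142+2.6569i

X = [-1, -1.4142-2.6569i, 5+2i, 1.4142-8.6569i, -1, 1.4142+8.6569i, 5-2i, -1.4142+2.6569i]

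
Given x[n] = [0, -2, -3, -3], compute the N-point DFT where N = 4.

X[k] = Σ(n=0 to 3) x[n] · ω_4^(nk)
where ω_4 = e^(-2πi/4)

Computing each X[k]:
X[0] = -8
X[1] = 3-1i
X[2] = 2
X[3] = 3+1i

X = [-8, 3-1i, 2, 3+1i]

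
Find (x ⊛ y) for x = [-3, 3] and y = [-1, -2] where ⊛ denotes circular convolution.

(x ⊛ y)[n] = Σ(m=0 to 1) x[m] · y[(n-m) mod 2]

Computing each output sample:
(x ⊛ y)[0] = -3
(x ⊛ y)[1] = 3

x ⊛ y = [-3, 3]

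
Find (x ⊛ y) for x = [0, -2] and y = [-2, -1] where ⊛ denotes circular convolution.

(x ⊛ y)[n] = Σ(m=0 to 1) x[m] · y[(n-m) mod 2]

Computing each output sample:
(x ⊛ y)[0] = 2
(x ⊛ y)[1] = 4

x ⊛ y = [2, 4]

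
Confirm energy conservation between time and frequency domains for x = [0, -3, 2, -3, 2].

Time domain:
Σ|x[n]|² = |0|² + |-3|² + |2|² + |-3|² + |2|² = 26.0000

Frequency domain:
(1/5)Σ|X[k]|² = (1/5)(|-2|² + |0.5000+1.8164i|² + |0.5000+7.6942i|² + |0.5000-7.6942i|² + |0.5000-1.8164i|²) = (1/5)·130.0000 = 26.0000

Both sides agree, confirming Parseval's theorem.

Σ|x[n]|² = (1/N)Σ|X[k]|² = 26.0000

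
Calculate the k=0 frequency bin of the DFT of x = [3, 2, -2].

X[0] = Σ(n=0 to 2) x[n] · ω_3^0 = Σ x[n]
= (3) + (2) + (-2)

X[0] = 3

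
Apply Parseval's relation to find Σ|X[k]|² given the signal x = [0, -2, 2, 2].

Parseval: Σ|x[n]|² = (1/N)Σ|X[k]|², so Σ|X[k]|² = N·Σ|x[n]|² = 4·12.0000

Σ|X[k]|² = N·Σ|x[n]|² = 4·12.0000 = 48.0000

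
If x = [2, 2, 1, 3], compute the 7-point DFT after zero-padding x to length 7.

Original 4-point DFT: [8, 1+1i, -2, 1-1i]
Zero-padded 7-point DFT provides frequency interpolation.

DFT_7([x, 0, ...]) = [8, 0.3216-3.8402i, 2.5245+0.8295i, 0.1540-3.0107i, 0.1540+3.0107i, 2.5245-0.8295i, 0.3216+3.8402i]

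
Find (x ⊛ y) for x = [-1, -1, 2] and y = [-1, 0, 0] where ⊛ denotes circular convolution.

(x ⊛ y)[n] = Σ(m=0 to 2) x[m] · y[(n-m) mod 3]

Computing each output sample:
(x ⊛ y)[0] = 1
(x ⊛ y)[1] = 1
(x ⊛ y)[2] = -2

x ⊛ y = [1, 1, -2]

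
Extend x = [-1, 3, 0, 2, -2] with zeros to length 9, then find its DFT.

Original 5-point DFT: [2, -2.3090-3.5797i, -1.1910-4.8410i, -1.1910+4.8410i, -2.3090+3.5797i]
Zero-padded 9-point DFT provides frequency interpolation.

DFT_9([x, 0, ...]) = [2, 2.1775-2.9764i, -3.0111-2.5079i, 0.5000-0.8660i, -5.1664-4.7277i, -5.1664+4.7277i, 0.5000+0.8660i, -3.0111+2.5079i, 2.1775+2.9764i]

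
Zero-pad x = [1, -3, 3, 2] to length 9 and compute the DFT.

Original 4-point DFT: [3, -2+5i, 5, -2-5i]
Zero-padded 9-point DFT provides frequency interpolation.

DFT_9([x, 0, ...]) = [3, -1.7772-2.7581i, -3.3400+3.6604i, 3.0000+5.1962i, 5.1172+1.2224i, 5.1172-1.2224i, 3.0000-5.1962i, -3.3400-3.6604i, -1.7772+2.7581i]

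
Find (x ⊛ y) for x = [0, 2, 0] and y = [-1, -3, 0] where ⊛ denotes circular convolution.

(x ⊛ y)[n] = Σ(m=0 to 2) x[m] · y[(n-m) mod 3]

Computing each output sample:
(x ⊛ y)[0] = 0
(x ⊛ y)[1] = -2
(x ⊛ y)[2] = -6

x ⊛ y = [0, -2, -6]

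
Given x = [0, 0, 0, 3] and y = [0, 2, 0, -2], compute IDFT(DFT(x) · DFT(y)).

(x ⊛ y)[n] = Σ(m=0 to 3) x[m] · y[(n-m) mod 4]

Computing each output sample:
(x ⊛ y)[0] = 6
(x ⊛ y)[1] = 0
(x ⊛ y)[2] = -6
(x ⊛ y)[3] = 0

x ⊛ y = [6, 0, -6, 0]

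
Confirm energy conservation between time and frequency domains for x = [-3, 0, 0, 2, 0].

Time domain:
Σ|x[n]|² = |-3|² + |0|² + |0|² + |2|² + |0|² = 13.0000

Frequency domain:
(1/5)Σ|X[k]|² = (1/5)(|-1|² + |-4.6180+1.1756i|² + |-2.3820-1.9021i|² + |-2.3820+1.9021i|² + |-4.6180-1.1756i|²) = (1/5)·65.0000 = 13.0000

Both sides agree, confirming Parseval's theorem.

Σ|x[n]|² = (1/N)Σ|X[k]|² = 13.0000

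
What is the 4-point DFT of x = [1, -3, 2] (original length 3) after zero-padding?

Original 3-point DFT: [0, 1.5000+4.3301i, 1.5000-4.3301i]
Zero-padded 4-point DFT provides frequency interpolation.

DFT_4([x, 0, ...]) = [0, -1+3i, 6, -1-3i]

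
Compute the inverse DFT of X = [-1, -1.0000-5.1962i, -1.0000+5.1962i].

x[n] = (1/3) Σ(k=0 to 2) X[k] · e^(2πikn/3)

Computing each x[n]:
x[0] = -1
x[1] = 3
x[2] = -3

x = [-1, 3, -3]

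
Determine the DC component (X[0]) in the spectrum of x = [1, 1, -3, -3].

X[0] = Σ(n=0 to 3) x[n] · ω_4^0 = Σ x[n]
= (1) + (1) + (-3) + (-3)

X[0] = -4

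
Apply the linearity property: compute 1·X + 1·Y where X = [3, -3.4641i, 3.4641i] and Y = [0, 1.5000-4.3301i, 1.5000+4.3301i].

By linearity: DFT(1x + 1y) = 1·DFT(x) + 1·DFT(y)
= 1·[3, -3.4641i, 3.4641i] + 1·[0, 1.5000-4.3301i, 1.5000+4.3301i]

Computing element-wise:
Z[0] = 1·(3) + 1·(0) = 3
Z[1] = 1·(-3.4641i) + 1·(1.5000-4.3301i) = 1.5000-7.7942i
Z[2] = 1·(3.4641i) + 1·(1.5000+4.3301i) = 1.5000+7.7942i

DFT(1x + 1y) = 1·X + 1·Y = [3, 1.5000-7.7942i, 1.5000+7.7942i]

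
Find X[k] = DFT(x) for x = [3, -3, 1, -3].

X[k] = Σ(n=0 to 3) x[n] · ω_4^(nk)
where ω_4 = e^(-2πi/4)

Computing each X[k]:
X[0] = -2
X[1] = 2
X[2] = 10
X[3] = 2

X = [-2, 2, 10, 2]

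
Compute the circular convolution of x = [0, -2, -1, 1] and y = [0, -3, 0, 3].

(x ⊛ y)[n] = Σ(m=0 to 3) x[m] · y[(n-m) mod 4]

Computing each output sample:
(x ⊛ y)[0] = -9
(x ⊛ y)[1] = -3
(x ⊛ y)[2] = 9
(x ⊛ y)[3] = 3

x ⊛ y = [-9, -3, 9, 3]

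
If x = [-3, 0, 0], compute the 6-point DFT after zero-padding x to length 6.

Original 3-point DFT: [-3, -3, -3]
Zero-padded 6-point DFT provides frequency interpolation.

DFT_6([x, 0, ...]) = [-3, -3, -3, -3, -3, -3]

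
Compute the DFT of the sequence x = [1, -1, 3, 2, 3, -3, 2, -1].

X[k] = Σ(n=0 to 7) x[n] · ω_8^(nk)
where ω_8 = e^(-2πi/8)

Computing each X[k]:
X[0] = 6
X[1] = -2.7071-4.5355i
X[2] = -1+5i
X[3] = -1.2929-2.5355i
X[4] = 12
X[5] = -1.2929+2.5355i
X[6] = -1-5i
X[7] = -2.7071+4.5355i

X = [6, -2.7071-4.5355i, -1+5i, -1.2929-2.5355i, 12, -1.2929+2.5355i, -1-5i, -2.7071+4.5355i]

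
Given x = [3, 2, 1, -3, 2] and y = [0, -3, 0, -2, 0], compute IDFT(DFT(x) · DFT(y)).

(x ⊛ y)[n] = Σ(m=0 to 4) x[m] · y[(n-m) mod 5]

Computing each output sample:
(x ⊛ y)[0] = -8
(x ⊛ y)[1] = -3
(x ⊛ y)[2] = -10
(x ⊛ y)[3] = -9
(x ⊛ y)[4] = 5

x ⊛ y = [-8, -3, -10, -9, 5]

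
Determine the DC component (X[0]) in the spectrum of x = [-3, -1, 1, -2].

X[0] = Σ(n=0 to 3) x[n] · ω_4^0 = Σ x[n]
= (-3) + (-1) + (1) + (-2)

X[0] = -5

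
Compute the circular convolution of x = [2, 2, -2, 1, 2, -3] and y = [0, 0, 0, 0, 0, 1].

(x ⊛ y)[n] = Σ(m=0 to 5) x[m] · y[(n-m) mod 6]

Computing each output sample:
(x ⊛ y)[0] = 2
(x ⊛ y)[1] = -2
(x ⊛ y)[2] = 1
(x ⊛ y)[3] = 2
(x ⊛ y)[4] = -3
(x ⊛ y)[5] = 2

x ⊛ y = [2, -2, 1, 2, -3, 2]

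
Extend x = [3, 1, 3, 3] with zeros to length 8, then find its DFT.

Original 4-point DFT: [10, 2i, 2, -2i]
Zero-padded 8-point DFT provides frequency interpolation.

DFT_8([x, 0, ...]) = [10, 1.5858-5.8284i, 2i, 4.4142+0.1716i, 2, 4.4142-0.1716i, -2i, 1.5858+5.8284i]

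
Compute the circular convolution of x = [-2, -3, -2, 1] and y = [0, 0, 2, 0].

(x ⊛ y)[n] = Σ(m=0 to 3) x[m] · y[(n-m) mod 4]

Computing each output sample:
(x ⊛ y)[0] = -4
(x ⊛ y)[1] = 2
(x ⊛ y)[2] = -4
(x ⊛ y)[3] = -6

x ⊛ y = [-4, 2, -4, -6]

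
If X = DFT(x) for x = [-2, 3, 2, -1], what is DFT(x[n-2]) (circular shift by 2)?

Time shift by 2: X_shifted[k] = ω_4^(2k) · X[k]
Shifted x = [2, -1, -2, 3]

DFT(x[n-2]) = [2, 4+4i, -2, 4-4i]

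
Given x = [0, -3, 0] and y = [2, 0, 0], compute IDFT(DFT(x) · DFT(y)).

(x ⊛ y)[n] = Σ(m=0 to 2) x[m] · y[(n-m) mod 3]

Computing each output sample:
(x ⊛ y)[0] = 0
(x ⊛ y)[1] = -6
(x ⊛ y)[2] = 0

x ⊛ y = [0, -6, 0]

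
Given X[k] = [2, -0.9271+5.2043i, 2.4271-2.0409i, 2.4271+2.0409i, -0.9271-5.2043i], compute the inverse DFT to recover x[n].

x[n] = (1/5) Σ(k=0 to 4) X[k] · e^(2πikn/5)

Computing each x[n]:
x[0] = 1
x[1] = -2
x[2] = -1
x[3] = 3
x[4] = 1

x = [1, -2, -1, 3, 1]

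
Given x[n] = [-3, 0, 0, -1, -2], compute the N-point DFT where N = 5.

X[k] = Σ(n=0 to 4) x[n] · ω_5^(nk)
where ω_5 = e^(-2πi/5)

Computing each X[k]:
X[0] = -6
X[1] = -2.8090-2.4899i
X[2] = -1.6910-0.2245i
X[3] = -1.6910+0.2245i
X[4] = -2.8090+2.4899i

X = [-6, -2.8090-2.4899i, -1.6910-0.2245i, -1.6910+0.2245i, -2.8090+2.4899i]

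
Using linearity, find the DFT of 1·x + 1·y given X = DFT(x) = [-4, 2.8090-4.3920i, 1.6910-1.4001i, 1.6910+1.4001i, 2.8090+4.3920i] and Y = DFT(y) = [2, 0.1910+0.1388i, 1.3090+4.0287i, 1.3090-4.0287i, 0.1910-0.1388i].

By linearity: DFT(1x + 1y) = 1·DFT(x) + 1·DFT(y)
= 1·[-4, 2.8090-4.3920i, 1.6910-1.4001i, 1.6910+1.4001i, 2.8090+4.3920i] + 1·[2, 0.1910+0.1388i, 1.3090+4.0287i, 1.3090-4.0287i, 0.1910-0.1388i]

Computing element-wise:
Z[0] = 1·(-4) + 1·(2) = -2
Z[1] = 1·(2.8090-4.3920i) + 1·(0.1910+0.1388i) = 3.0000-4.2532i
Z[2] = 1·(1.6910-1.4001i) + 1·(1.3090+4.0287i) = 3.0000+2.6286i
Z[3] = 1·(1.6910+1.4001i) + 1·(1.3090-4.0287i) = 3.0000-2.6286i
Z[4] = 1·(2.8090+4.3920i) + 1·(0.1910-0.1388i) = 3.0000+4.2532i

DFT(1x + 1y) = 1·X + 1·Y = [-2, 3.0000-4.2532i, 3.0000+2.6286i, 3.0000-2.6286i, 3.0000+4.2532i]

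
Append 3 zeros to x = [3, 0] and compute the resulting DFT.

Original 2-point DFT: [3, 3]
Zero-padded 5-point DFT provides frequency interpolation.

DFT_5([x, 0, ...]) = [3, 3, 3, 3, 3]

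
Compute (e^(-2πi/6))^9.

Since ω_6^6 = 1, powers reduce modulo 6.
9 mod 6 = 3
So ω_6^9 = ω_6^3 = e^(-2πi·3/6)

ω_6^9 = ω_6^3 = -1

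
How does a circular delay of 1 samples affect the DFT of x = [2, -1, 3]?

Time shift by 1: X_shifted[k] = ω_3^(1k) · X[k]
Shifted x = [3, 2, -1]

DFT(x[n-1]) = [4, 2.5000-2.5981i, 2.5000+2.5981i]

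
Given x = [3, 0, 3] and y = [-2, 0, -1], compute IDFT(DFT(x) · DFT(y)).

(x ⊛ y)[n] = Σ(m=0 to 2) x[m] · y[(n-m) mod 3]

Computing each output sample:
(x ⊛ y)[0] = -6
(x ⊛ y)[1] = -3
(x ⊛ y)[2] = -9

x ⊛ y = [-6, -3, -9]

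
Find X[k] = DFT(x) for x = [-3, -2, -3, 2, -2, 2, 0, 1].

X[k] = Σ(n=0 to 7) x[n] · ω_8^(nk)
where ω_8 = e^(-2πi/8)

Computing each X[k]:
X[0] = -5
X[1] = -4.5355+5.1213i
X[2] = -2+3i
X[3] = 2.5355-0.8787i
X[4] = -11
X[5] = 2.5355+0.8787i
X[6] = -2-3i
X[7] = -4.5355-5.1213i

X = [-5, -4.5355+5.1213i, -2+3i, 2.5355-0.8787i, -11, 2.5355+0.8787i, -2-3i, -4.5355-5.1213i]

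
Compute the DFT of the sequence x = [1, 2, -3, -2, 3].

X[k] = Σ(n=0 to 4) x[n] · ω_5^(nk)
where ω_5 = e^(-2πi/5)

Computing each X[k]:
X[0] = 1
X[1] = 6.5902+1.5388i
X[2] = -4.5902-0.3633i
X[3] = -4.5902+0.3633i
X[4] = 6.5902-1.5388i

X = [1, 6.5902+1.5388i, -4.5902-0.3633i, -4.5902+0.3633i, 6.5902-1.5388i]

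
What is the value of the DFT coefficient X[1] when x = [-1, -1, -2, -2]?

X[1] = Σ(n=0 to 3) x[n] · ω_4^(1n) where ω_4 = e^(-2πi/4)
= (-1)·ω_4^0 + (-1)·ω_4^1 + (-2)·ω_4^2 + (-2)·ω_4^3

X[1] = 1-1i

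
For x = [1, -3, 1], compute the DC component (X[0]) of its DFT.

X[0] = Σ(n=0 to 2) x[n] · ω_3^0 = Σ x[n]
= (1) + (-3) + (1)

X[0] = -1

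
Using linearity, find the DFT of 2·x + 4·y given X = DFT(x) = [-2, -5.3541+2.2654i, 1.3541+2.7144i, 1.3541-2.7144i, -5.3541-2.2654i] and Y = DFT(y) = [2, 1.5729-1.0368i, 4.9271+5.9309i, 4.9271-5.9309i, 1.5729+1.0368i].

By linearity: DFT(2x + 4y) = 2·DFT(x) + 4·DFT(y)
= 2·[-2, -5.3541+2.2654i, 1.3541+2.7144i, 1.3541-2.7144i, -5.3541-2.2654i] + 4·[2, 1.5729-1.0368i, 4.9271+5.9309i, 4.9271-5.9309i, 1.5729+1.0368i]

Computing element-wise:
Z[0] = 2·(-2) + 4·(2) = 4
Z[1] = 2·(-5.3541+2.2654i) + 4·(1.5729-1.0368i) = -4.4166+0.3836i
Z[2] = 2·(1.3541+2.7144i) + 4·(4.9271+5.9309i) = 22.4166+29.1524i
Z[3] = 2·(1.3541-2.7144i) + 4·(4.9271-5.9309i) = 22.4166-29.1524i
Z[4] = 2·(-5.3541-2.2654i) + 4·(1.5729+1.0368i) = -4.4166-0.3836i

DFT(2x + 4y) = 2·X + 4·Y = [4, -4.4166+0.3836i, 22.4166+29.1524i, 22.4166-29.1524i, -4.4166-0.3836i]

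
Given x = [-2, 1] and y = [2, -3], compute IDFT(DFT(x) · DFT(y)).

(x ⊛ y)[n] = Σ(m=0 to 1) x[m] · y[(n-m) mod 2]

Computing each output sample:
(x ⊛ y)[0] = -7
(x ⊛ y)[1] = 8

x ⊛ y = [-7, 8]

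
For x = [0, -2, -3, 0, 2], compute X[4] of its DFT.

X[4] = Σ(n=0 to 4) x[n] · ω_5^(4n) where ω_5 = e^(-2πi/5)
= (0)·ω_5^0 + (-2)·ω_5^4 + (-3)·ω_5^8 + (0)·ω_5^12 + (2)·ω_5^16

X[4] = 2.4271-5.5676i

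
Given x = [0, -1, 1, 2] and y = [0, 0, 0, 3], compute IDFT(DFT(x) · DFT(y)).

(x ⊛ y)[n] = Σ(m=0 to 3) x[m] · y[(n-m) mod 4]

Computing each output sample:
(x ⊛ y)[0] = -3
(x ⊛ y)[1] = 3
(x ⊛ y)[2] = 6
(x ⊛ y)[3] = 0

x ⊛ y = [-3, 3, 6, 0]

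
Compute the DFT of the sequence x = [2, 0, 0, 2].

X[k] = Σ(n=0 to 3) x[n] · ω_4^(nk)
where ω_4 = e^(-2πi/4)

Computing each X[k]:
X[0] = 4
X[1] = 2+2i
X[2] = 0
X[3] = 2-2i

X = [4, 2+2i, 0, 2-2i]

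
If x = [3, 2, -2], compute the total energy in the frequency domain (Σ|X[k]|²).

Parseval: Σ|x[n]|² = (1/N)Σ|X[k]|², so Σ|X[k]|² = N·Σ|x[n]|² = 3·17.0000

Σ|X[k]|² = N·Σ|x[n]|² = 3·17.0000 = 51.0000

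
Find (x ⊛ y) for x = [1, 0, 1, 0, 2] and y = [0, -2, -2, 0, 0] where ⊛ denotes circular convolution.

(x ⊛ y)[n] = Σ(m=0 to 4) x[m] · y[(n-m) mod 5]

Computing each output sample:
(x ⊛ y)[0] = -4
(x ⊛ y)[1] = -6
(x ⊛ y)[2] = -2
(x ⊛ y)[3] = -2
(x ⊛ y)[4] = -2

x ⊛ y = [-4, -6, -2, -2, -2]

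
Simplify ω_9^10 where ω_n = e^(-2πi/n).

Since ω_9^9 = 1, powers reduce modulo 9.
10 mod 9 = 1
So ω_9^10 = ω_9^1 = e^(-2πi·1/9)

ω_9^10 = ω_9^1 = 0.7660-0.6428i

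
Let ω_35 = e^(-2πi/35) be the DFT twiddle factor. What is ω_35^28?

ω_35^28 = e^(-2πi·28/35)
= cos(-2π·28/35) + i·sin(-2π·28/35)
= cos(-56π/35) + i·sin(-56π/35)

ω_35^28 = cos(-56π/35) + i·sin(-56π/35) = 0.3090+0.9511i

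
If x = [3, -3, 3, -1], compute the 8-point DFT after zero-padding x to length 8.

Original 4-point DFT: [2, 2i, 10, -2i]
Zero-padded 8-point DFT provides frequency interpolation.

DFT_8([x, 0, ...]) = [2, 1.5858-0.1716i, 2i, 4.4142+5.8284i, 10, 4.4142-5.8284i, -2i, 1.5858+0.1716i]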